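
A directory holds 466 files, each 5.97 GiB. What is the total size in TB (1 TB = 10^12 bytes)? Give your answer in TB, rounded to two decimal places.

Total = 466 × 5.97 GiB = 2782.02 GiB
= 2782.02 × 1,073,741,824 bytes = 2,987,171,229,204.48 bytes
1 TB = 1,000,000,000,000 bytes
2,987,171,229,204.48 / 1,000,000,000,000 = 2.99 TB

2.99 TB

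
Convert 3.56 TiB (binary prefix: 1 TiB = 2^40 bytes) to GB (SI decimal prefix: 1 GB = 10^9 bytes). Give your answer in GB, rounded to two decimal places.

3.56 TiB = 3.56 × 2^40 bytes = 3,914,261,394,882.56 bytes
1 GB = 10^9 bytes = 1,000,000,000 bytes
3,914,261,394,882.56 / 1,000,000,000 = 3,914.26 GB

3,914.26 GB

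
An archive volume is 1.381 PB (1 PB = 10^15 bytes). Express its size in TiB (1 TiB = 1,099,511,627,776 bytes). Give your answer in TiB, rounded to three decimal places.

1.381 PB = 1.381 × 10^15 bytes = 1,381,000,000,000,000 bytes
1 TiB = 1,099,511,627,776 bytes
1,381,000,000,000,000 / 1,099,511,627,776 = 1,256.012 TiB

1,256.012 TiB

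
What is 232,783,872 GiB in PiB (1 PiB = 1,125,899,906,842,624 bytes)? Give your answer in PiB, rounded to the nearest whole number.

232,783,872 GiB = 232,783,872 × 2^30 bytes = 249,949,779,319,062,528 bytes
1 PiB = 1,125,899,906,842,624 bytes
249,949,779,319,062,528 / 1,125,899,906,842,624 = 222 PiB

222 PiB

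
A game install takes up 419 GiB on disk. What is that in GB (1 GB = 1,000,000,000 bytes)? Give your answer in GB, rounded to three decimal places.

419 GiB = 419 × 2^30 bytes = 449,897,824,256 bytes
1 GB = 10^9 bytes = 1,000,000,000 bytes
449,897,824,256 / 1,000,000,000 = 449.898 GB

449.898 GB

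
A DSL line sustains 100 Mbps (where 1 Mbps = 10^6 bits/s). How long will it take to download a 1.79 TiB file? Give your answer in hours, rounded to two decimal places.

1.79 TiB = 1,968,125,813,719.04 bytes = 15,745,006,509,752.32 bits
100 Mbps = 100,000,000 bits/s
time = 15,745,006,509,752.32 / 100,000,000 = 157,450.0651 s
157,450.0651 s / 3600 = 43.74 hours

43.74 hours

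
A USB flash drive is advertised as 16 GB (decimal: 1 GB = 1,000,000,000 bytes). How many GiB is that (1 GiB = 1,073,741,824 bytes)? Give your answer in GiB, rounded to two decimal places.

14.90 GiB

16 GB = 16 × 10^9 bytes = 16,000,000,000 bytes
1 GiB = 2^30 bytes = 1,073,741,824 bytes
16,000,000,000 / 1,073,741,824 = 14.90 GiB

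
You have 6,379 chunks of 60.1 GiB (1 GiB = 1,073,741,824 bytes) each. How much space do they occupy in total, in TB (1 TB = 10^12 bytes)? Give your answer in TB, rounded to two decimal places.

411.65 TB

Total = 6,379 × 60.1 GiB = 383377.9 GiB
= 383377.9 × 1,073,741,824 bytes = 411,648,885,627,289.6 bytes
1 TB = 1,000,000,000,000 bytes
411,648,885,627,289.6 / 1,000,000,000,000 = 411.65 TB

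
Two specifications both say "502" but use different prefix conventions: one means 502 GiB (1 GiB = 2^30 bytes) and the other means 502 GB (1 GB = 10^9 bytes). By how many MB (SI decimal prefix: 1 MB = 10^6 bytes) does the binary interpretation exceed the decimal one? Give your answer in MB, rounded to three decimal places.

37,018.396 MB

502 GiB = 502 × 1,073,741,824 = 539,018,395,648 bytes
502 GB = 502 × 1,000,000,000 = 502,000,000,000 bytes
difference = 37,018,395,648 bytes
37,018,395,648 / 1,000,000 = 37,018.396 MB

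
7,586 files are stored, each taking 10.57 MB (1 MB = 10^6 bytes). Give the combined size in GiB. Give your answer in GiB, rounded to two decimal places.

74.68 GiB

Total = 7,586 × 10.57 MB = 80184.02 MB
= 80184.02 × 1,000,000 bytes = 80,184,020,000 bytes
1 GiB = 1,073,741,824 bytes
80,184,020,000 / 1,073,741,824 = 74.68 GiB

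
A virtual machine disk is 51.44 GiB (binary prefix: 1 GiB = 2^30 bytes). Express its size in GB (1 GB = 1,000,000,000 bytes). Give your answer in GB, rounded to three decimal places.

55.233 GB

51.44 GiB = 51.44 × 2^30 bytes = 55,233,279,426.56 bytes
1 GB = 10^9 bytes = 1,000,000,000 bytes
55,233,279,426.56 / 1,000,000,000 = 55.233 GB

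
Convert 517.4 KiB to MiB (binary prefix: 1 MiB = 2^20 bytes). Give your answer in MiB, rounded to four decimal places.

517.4 KiB = 517.4 × 2^10 bytes = 529,817.6 bytes
1 MiB = 1,048,576 bytes
529,817.6 / 1,048,576 = 0.5053 MiB

0.5053 MiB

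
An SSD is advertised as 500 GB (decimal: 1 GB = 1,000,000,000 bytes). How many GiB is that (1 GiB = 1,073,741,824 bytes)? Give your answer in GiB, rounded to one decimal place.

465.7 GiB

500 GB × 1,000,000,000 bytes/GB = 500,000,000,000 bytes
1 GiB = 2^30 bytes = 1,073,741,824 bytes
500,000,000,000 / 1,073,741,824 = 465.7 GiB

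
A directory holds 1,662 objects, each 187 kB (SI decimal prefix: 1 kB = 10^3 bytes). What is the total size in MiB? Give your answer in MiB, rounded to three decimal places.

296.396 MiB

Total = 1,662 × 187 kB = 310,794 kB
= 310,794 × 1,000 bytes = 310,794,000 bytes
1 MiB = 1,048,576 bytes
310,794,000 / 1,048,576 = 296.396 MiB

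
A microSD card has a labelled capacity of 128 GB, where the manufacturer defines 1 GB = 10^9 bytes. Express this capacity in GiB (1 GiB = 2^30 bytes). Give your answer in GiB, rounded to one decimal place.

128 GB = 128 × 10^9 bytes = 128,000,000,000 bytes
1 GiB = 2^30 bytes = 1,073,741,824 bytes
128,000,000,000 / 1,073,741,824 = 119.2 GiB

119.2 GiB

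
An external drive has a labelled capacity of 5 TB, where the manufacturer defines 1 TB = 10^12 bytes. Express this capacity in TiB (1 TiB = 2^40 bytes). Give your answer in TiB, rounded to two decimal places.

4.55 TiB

5 TB = 5 × 10^12 bytes = 5,000,000,000,000 bytes
1 TiB = 2^40 bytes = 1,099,511,627,776 bytes
5,000,000,000,000 / 1,099,511,627,776 = 4.55 TiB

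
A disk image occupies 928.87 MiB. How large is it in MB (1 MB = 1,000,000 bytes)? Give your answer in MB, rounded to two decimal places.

973.99 MB

928.87 MiB = 928.87 × 2^20 bytes = 973,990,789.12 bytes
1 MB = 10^6 bytes = 1,000,000 bytes
973,990,789.12 / 1,000,000 = 973.99 MB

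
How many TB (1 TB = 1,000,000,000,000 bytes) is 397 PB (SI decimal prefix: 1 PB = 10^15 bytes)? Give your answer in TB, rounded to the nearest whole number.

397 PB × 1,000,000,000,000,000 bytes/PB = 397,000,000,000,000,000 bytes
1 TB = 1,000,000,000,000 bytes
397,000,000,000,000,000 / 1,000,000,000,000 = 397,000 TB

397,000 TB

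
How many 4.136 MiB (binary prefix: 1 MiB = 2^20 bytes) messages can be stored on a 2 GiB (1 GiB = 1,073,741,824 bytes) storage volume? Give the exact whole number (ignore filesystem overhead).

Capacity: 2 GiB = 2,147,483,648 bytes
Per item: 4.136 MiB = 4,336,910.336 bytes
⌊2,147,483,648 / 4,336,910.336⌋ = 495

495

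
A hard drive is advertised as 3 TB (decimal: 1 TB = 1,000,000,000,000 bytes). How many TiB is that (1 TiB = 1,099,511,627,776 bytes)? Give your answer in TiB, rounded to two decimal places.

3 TB = 3 × 10^12 bytes = 3,000,000,000,000 bytes
1 TiB = 2^40 bytes = 1,099,511,627,776 bytes
3,000,000,000,000 / 1,099,511,627,776 = 2.73 TiB

2.73 TiB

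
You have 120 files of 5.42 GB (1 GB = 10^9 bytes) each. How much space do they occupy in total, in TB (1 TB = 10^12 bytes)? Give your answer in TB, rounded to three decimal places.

0.650 TB

Total = 120 × 5.42 GB = 650.4 GB
= 650.4 × 1,000,000,000 bytes = 650,400,000,000 bytes
1 TB = 1,000,000,000,000 bytes
650,400,000,000 / 1,000,000,000,000 = 0.650 TB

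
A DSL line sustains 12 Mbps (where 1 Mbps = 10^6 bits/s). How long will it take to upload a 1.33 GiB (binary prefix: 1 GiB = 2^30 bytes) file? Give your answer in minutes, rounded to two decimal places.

1.33 GiB = 1,428,076,625.92 bytes = 11,424,613,007.36 bits
12 Mbps = 12,000,000 bits/s
time = 11,424,613,007.36 / 12,000,000 = 952.051 s
952.051 s / 60 = 15.87 minutes

15.87 minutes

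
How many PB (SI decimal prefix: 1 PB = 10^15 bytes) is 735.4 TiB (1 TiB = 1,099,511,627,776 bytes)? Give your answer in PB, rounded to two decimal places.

735.4 TiB = 735.4 × 2^40 bytes = 808,580,851,066,470.4 bytes
1 PB = 1,000,000,000,000,000 bytes
808,580,851,066,470.4 / 1,000,000,000,000,000 = 0.81 PB

0.81 PB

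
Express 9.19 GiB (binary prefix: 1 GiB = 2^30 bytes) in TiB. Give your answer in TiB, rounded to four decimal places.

0.0090 TiB

9.19 GiB × 1,073,741,824 bytes/GiB = 9,867,687,362.56 bytes
1 TiB = 2^40 bytes = 1,099,511,627,776 bytes
9,867,687,362.56 / 1,099,511,627,776 = 0.0090 TiB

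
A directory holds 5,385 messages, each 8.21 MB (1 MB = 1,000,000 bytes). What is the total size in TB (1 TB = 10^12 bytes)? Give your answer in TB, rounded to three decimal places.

0.044 TB

Total = 5,385 × 8.21 MB = 44210.85 MB
= 44210.85 × 1,000,000 bytes = 44,210,850,000 bytes
1 TB = 1,000,000,000,000 bytes
44,210,850,000 / 1,000,000,000,000 = 0.044 TB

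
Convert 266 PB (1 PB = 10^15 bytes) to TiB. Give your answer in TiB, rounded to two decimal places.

241,925.59 TiB

266 PB × 1,000,000,000,000,000 bytes/PB = 266,000,000,000,000,000 bytes
1 TiB = 2^40 bytes = 1,099,511,627,776 bytes
266,000,000,000,000,000 / 1,099,511,627,776 = 241,925.59 TiB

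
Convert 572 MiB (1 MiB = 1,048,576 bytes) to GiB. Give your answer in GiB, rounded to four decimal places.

572 MiB = 572 × 2^20 bytes = 599,785,472 bytes
1 GiB = 2^30 bytes = 1,073,741,824 bytes
599,785,472 / 1,073,741,824 = 0.5586 GiB

0.5586 GiB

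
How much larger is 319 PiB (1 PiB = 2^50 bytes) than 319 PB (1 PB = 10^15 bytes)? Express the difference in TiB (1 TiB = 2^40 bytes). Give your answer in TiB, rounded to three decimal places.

319 PiB = 319 × 1,125,899,906,842,624 = 359,162,070,282,797,056 bytes
319 PB = 319 × 1,000,000,000,000,000 = 319,000,000,000,000,000 bytes
difference = 40,162,070,282,797,056 bytes
40,162,070,282,797,056 / 1,099,511,627,776 = 36,527.190 TiB

36,527.190 TiB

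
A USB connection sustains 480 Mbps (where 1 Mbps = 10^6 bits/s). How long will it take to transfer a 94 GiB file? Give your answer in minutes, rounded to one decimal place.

94 GiB = 100,931,731,456 bytes = 807,453,851,648 bits
480 Mbps = 480,000,000 bits/s
time = 807,453,851,648 / 480,000,000 = 1,682.20 s
1,682.20 s / 60 = 28.0 minutes

28.0 minutes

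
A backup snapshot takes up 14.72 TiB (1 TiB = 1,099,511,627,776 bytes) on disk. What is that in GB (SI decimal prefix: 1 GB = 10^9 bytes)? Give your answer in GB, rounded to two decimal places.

16,184.81 GB

14.72 TiB = 14.72 × 2^40 bytes = 16,184,811,160,862.72 bytes
1 GB = 1,000,000,000 bytes
16,184,811,160,862.72 / 1,000,000,000 = 16,184.81 GB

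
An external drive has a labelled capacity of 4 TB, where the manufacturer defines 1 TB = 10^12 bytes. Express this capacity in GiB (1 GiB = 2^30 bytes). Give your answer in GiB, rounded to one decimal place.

3,725.3 GiB

4 TB = 4 × 10^12 bytes = 4,000,000,000,000 bytes
1 GiB = 2^30 bytes = 1,073,741,824 bytes
4,000,000,000,000 / 1,073,741,824 = 3,725.3 GiB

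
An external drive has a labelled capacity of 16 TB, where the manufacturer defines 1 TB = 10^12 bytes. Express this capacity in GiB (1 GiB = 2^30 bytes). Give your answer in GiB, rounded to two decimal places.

16 TB × 1,000,000,000,000 bytes/TB = 16,000,000,000,000 bytes
1 GiB = 1,073,741,824 bytes
16,000,000,000,000 / 1,073,741,824 = 14,901.16 GiB

14,901.16 GiB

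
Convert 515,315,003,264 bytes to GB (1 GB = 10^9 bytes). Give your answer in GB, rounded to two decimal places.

515.32 GB

515,315,003,264 bytes given.
1 GB = 1,000,000,000 bytes
515,315,003,264 / 1,000,000,000 = 515.32 GB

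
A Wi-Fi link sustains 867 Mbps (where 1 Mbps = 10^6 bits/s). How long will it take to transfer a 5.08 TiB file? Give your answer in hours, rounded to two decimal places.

5.08 TiB = 5,585,519,069,102.08 bytes = 44,684,152,552,816.64 bits
867 Mbps = 867,000,000 bits/s
time = 44,684,152,552,816.64 / 867,000,000 = 51,538.8149 s
51,538.8149 s / 3600 = 14.32 hours

14.32 hours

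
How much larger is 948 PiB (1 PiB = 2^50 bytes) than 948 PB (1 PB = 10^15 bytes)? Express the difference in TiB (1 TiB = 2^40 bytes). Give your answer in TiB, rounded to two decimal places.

108,551.02 TiB

948 PiB = 948 × 1,125,899,906,842,624 = 1,067,353,111,686,807,552 bytes
948 PB = 948 × 1,000,000,000,000,000 = 948,000,000,000,000,000 bytes
difference = 119,353,111,686,807,552 bytes
119,353,111,686,807,552 / 1,099,511,627,776 = 108,551.02 TiB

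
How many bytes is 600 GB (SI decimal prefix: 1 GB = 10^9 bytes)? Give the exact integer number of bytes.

600,000,000,000 bytes

600 × 1,000,000,000 = 600,000,000,000 bytes  (1 GB = 10^9 bytes)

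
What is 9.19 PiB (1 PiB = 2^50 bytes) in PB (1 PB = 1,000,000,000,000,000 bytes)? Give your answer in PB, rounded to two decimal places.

10.35 PB

9.19 PiB = 9.19 × 2^50 bytes = 10,347,020,143,883,714.56 bytes
1 PB = 10^15 bytes = 1,000,000,000,000,000 bytes
10,347,020,143,883,714.56 / 1,000,000,000,000,000 = 10.35 PB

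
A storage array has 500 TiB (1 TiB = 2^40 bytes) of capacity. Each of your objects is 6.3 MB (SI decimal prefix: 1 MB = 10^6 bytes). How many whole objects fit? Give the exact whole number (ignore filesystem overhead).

87,262,827

Capacity: 500 TiB = 549,755,813,888,000 bytes
Per item: 6.3 MB = 6,300,000 bytes
⌊549,755,813,888,000 / 6,300,000⌋ = 87,262,827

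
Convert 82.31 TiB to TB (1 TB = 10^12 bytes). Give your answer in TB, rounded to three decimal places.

90.501 TB

82.31 TiB = 82.31 × 2^40 bytes = 90,500,802,082,242.56 bytes
1 TB = 1,000,000,000,000 bytes
90,500,802,082,242.56 / 1,000,000,000,000 = 90.501 TB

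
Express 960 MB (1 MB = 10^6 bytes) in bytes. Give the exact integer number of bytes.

960,000,000 bytes

960 × 1,000,000 = 960,000,000 bytes  (1 MB = 10^6 bytes)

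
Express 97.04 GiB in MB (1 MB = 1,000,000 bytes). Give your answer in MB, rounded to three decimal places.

104,195.907 MB

97.04 GiB × 1,073,741,824 bytes/GiB = 104,195,906,600.96 bytes
1 MB = 1,000,000 bytes
104,195,906,600.96 / 1,000,000 = 104,195.907 MB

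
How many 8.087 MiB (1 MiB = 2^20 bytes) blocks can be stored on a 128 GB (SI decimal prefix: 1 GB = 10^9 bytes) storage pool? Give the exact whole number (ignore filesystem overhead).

Capacity: 128 GB = 128,000,000,000 bytes
Per item: 8.087 MiB = 8,479,834.112 bytes
⌊128,000,000,000 / 8,479,834.112⌋ = 15,094

15,094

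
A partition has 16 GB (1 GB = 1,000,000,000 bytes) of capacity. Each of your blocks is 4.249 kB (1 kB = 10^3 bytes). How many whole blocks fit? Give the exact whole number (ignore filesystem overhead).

Capacity: 16 GB = 16,000,000,000 bytes
Per item: 4.249 kB = 4,249 bytes
⌊16,000,000,000 / 4,249⌋ = 3,765,591

3,765,591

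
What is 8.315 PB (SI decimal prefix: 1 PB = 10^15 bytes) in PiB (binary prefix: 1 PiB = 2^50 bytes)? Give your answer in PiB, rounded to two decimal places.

8.315 PB = 8.315 × 10^15 bytes = 8,315,000,000,000,000 bytes
1 PiB = 2^50 bytes = 1,125,899,906,842,624 bytes
8,315,000,000,000,000 / 1,125,899,906,842,624 = 7.39 PiB

7.39 PiB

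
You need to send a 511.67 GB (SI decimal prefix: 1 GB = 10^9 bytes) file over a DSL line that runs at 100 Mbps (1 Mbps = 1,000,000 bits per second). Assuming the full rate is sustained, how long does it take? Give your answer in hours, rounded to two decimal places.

511.67 GB = 511,670,000,000 bytes = 4,093,360,000,000 bits
100 Mbps = 100,000,000 bits/s
time = 4,093,360,000,000 / 100,000,000 = 40,933.6000 s
40,933.6000 s / 3600 = 11.37 hours

11.37 hours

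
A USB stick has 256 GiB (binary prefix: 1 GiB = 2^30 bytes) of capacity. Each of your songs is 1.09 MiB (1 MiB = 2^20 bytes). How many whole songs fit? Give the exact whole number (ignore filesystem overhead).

Capacity: 256 GiB = 274,877,906,944 bytes
Per item: 1.09 MiB = 1,142,947.84 bytes
⌊274,877,906,944 / 1,142,947.84⌋ = 240,499

240,499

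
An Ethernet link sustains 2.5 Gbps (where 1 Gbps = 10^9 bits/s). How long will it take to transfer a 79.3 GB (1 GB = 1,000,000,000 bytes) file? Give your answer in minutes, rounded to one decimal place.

79.3 GB = 79,300,000,000 bytes = 634,400,000,000 bits
2.5 Gbps = 2,500,000,000 bits/s
time = 634,400,000,000 / 2,500,000,000 = 253.76 s
253.76 s / 60 = 4.2 minutes

4.2 minutes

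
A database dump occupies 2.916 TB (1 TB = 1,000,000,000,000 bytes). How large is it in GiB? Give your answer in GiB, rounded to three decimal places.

2.916 TB = 2.916 × 10^12 bytes = 2,916,000,000,000 bytes
1 GiB = 1,073,741,824 bytes
2,916,000,000,000 / 1,073,741,824 = 2,715.737 GiB

2,715.737 GiB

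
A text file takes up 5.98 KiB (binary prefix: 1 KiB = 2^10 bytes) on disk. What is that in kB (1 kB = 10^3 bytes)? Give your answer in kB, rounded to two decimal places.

5.98 KiB × 1,024 bytes/KiB = 6,123.52 bytes
1 kB = 10^3 bytes = 1,000 bytes
6,123.52 / 1,000 = 6.12 kB

6.12 kB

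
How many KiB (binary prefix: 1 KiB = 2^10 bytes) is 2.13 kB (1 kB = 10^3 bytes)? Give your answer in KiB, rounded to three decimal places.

2.080 KiB

2.13 kB × 1,000 bytes/kB = 2,130 bytes
1 KiB = 1,024 bytes
2,130 / 1,024 = 2.080 KiB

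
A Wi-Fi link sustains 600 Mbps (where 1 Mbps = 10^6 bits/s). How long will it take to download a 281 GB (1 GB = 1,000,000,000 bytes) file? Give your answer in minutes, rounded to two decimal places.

281 GB = 281,000,000,000 bytes = 2,248,000,000,000 bits
600 Mbps = 600,000,000 bits/s
time = 2,248,000,000,000 / 600,000,000 = 3,746.667 s
3,746.667 s / 60 = 62.44 minutes

62.44 minutes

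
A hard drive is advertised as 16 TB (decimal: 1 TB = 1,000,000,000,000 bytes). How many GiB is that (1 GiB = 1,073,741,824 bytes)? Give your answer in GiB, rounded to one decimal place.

14,901.2 GiB

16 TB = 16 × 10^12 bytes = 16,000,000,000,000 bytes
1 GiB = 1,073,741,824 bytes
16,000,000,000,000 / 1,073,741,824 = 14,901.2 GiB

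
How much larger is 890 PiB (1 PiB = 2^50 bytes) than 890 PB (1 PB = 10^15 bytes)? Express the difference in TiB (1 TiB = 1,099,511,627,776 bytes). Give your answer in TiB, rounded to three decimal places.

101,909.715 TiB

890 PiB = 890 × 1,125,899,906,842,624 = 1,002,050,917,089,935,360 bytes
890 PB = 890 × 1,000,000,000,000,000 = 890,000,000,000,000,000 bytes
difference = 112,050,917,089,935,360 bytes
112,050,917,089,935,360 / 1,099,511,627,776 = 101,909.715 TiB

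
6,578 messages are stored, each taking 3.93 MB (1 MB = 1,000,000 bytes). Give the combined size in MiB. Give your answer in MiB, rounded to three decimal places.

Total = 6,578 × 3.93 MB = 25851.54 MB
= 25851.54 × 1,000,000 bytes = 25,851,540,000 bytes
1 MiB = 1,048,576 bytes
25,851,540,000 / 1,048,576 = 24,653.950 MiB

24,653.950 MiB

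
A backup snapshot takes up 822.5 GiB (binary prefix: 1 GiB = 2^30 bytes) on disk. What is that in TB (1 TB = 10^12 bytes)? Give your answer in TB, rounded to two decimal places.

0.88 TB

822.5 GiB × 1,073,741,824 bytes/GiB = 883,152,650,240 bytes
1 TB = 1,000,000,000,000 bytes
883,152,650,240 / 1,000,000,000,000 = 0.88 TB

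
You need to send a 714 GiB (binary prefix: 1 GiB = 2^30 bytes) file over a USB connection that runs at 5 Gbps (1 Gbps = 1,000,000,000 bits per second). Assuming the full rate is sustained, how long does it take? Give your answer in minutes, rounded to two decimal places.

20.44 minutes

714 GiB = 766,651,662,336 bytes = 6,133,213,298,688 bits
5 Gbps = 5,000,000,000 bits/s
time = 6,133,213,298,688 / 5,000,000,000 = 1,226.643 s
1,226.643 s / 60 = 20.44 minutes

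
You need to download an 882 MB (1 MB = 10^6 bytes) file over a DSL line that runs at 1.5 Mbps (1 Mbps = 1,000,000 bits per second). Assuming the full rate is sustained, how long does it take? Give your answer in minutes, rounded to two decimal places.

882 MB = 882,000,000 bytes = 7,056,000,000 bits
1.5 Mbps = 1,500,000 bits/s
time = 7,056,000,000 / 1,500,000 = 4,704.000 s
4,704.000 s / 60 = 78.40 minutes

78.40 minutes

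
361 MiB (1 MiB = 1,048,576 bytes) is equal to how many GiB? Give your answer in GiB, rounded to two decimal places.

361 MiB × 1,048,576 bytes/MiB = 378,535,936 bytes
1 GiB = 1,073,741,824 bytes
378,535,936 / 1,073,741,824 = 0.35 GiB

0.35 GiB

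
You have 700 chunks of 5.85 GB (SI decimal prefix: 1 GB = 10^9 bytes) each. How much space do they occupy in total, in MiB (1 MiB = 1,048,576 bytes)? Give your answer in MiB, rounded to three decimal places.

3,905,296.326 MiB

Total = 700 × 5.85 GB = 4095 GB
= 4095 × 1,000,000,000 bytes = 4,095,000,000,000 bytes
1 MiB = 1,048,576 bytes
4,095,000,000,000 / 1,048,576 = 3,905,296.326 MiB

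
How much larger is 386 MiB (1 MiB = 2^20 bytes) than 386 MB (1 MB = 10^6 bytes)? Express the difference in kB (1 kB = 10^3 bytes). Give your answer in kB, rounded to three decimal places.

18,750.336 kB

386 MiB = 386 × 1,048,576 = 404,750,336 bytes
386 MB = 386 × 1,000,000 = 386,000,000 bytes
difference = 18,750,336 bytes
18,750,336 / 1,000 = 18,750.336 kB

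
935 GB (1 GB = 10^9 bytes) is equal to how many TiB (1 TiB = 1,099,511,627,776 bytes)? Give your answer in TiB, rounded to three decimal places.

0.850 TiB

935 GB × 1,000,000,000 bytes/GB = 935,000,000,000 bytes
1 TiB = 1,099,511,627,776 bytes
935,000,000,000 / 1,099,511,627,776 = 0.850 TiB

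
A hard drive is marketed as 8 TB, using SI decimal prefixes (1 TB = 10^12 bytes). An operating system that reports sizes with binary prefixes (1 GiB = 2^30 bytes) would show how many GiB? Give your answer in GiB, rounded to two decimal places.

8 TB = 8 × 10^12 bytes = 8,000,000,000,000 bytes
1 GiB = 1,073,741,824 bytes
8,000,000,000,000 / 1,073,741,824 = 7,450.58 GiB

7,450.58 GiB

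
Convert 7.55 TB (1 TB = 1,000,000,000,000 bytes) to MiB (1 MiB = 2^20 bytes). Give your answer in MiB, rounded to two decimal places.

7,200,241.09 MiB

7.55 TB × 1,000,000,000,000 bytes/TB = 7,550,000,000,000 bytes
1 MiB = 2^20 bytes = 1,048,576 bytes
7,550,000,000,000 / 1,048,576 = 7,200,241.09 MiB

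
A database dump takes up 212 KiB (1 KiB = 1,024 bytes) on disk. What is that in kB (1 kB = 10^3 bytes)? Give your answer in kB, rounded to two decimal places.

217.09 kB

212 KiB = 212 × 2^10 bytes = 217,088 bytes
1 kB = 10^3 bytes = 1,000 bytes
217,088 / 1,000 = 217.09 kB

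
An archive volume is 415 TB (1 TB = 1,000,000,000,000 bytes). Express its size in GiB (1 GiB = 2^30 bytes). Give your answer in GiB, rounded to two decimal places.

386,498.87 GiB

415 TB = 415 × 10^12 bytes = 415,000,000,000,000 bytes
1 GiB = 2^30 bytes = 1,073,741,824 bytes
415,000,000,000,000 / 1,073,741,824 = 386,498.87 GiB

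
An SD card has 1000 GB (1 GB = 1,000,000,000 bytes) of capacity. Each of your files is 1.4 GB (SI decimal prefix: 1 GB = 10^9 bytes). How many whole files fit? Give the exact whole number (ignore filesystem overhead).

Capacity: 1000 GB = 1,000,000,000,000 bytes
Per item: 1.4 GB = 1,400,000,000 bytes
⌊1,000,000,000,000 / 1,400,000,000⌋ = 714

714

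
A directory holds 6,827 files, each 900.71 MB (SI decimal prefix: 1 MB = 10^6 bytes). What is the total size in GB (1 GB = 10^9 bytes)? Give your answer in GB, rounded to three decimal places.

Total = 6,827 × 900.71 MB = 6149147.17 MB
= 6149147.17 × 1,000,000 bytes = 6,149,147,170,000 bytes
1 GB = 1,000,000,000 bytes
6,149,147,170,000 / 1,000,000,000 = 6,149.147 GB

6,149.147 GB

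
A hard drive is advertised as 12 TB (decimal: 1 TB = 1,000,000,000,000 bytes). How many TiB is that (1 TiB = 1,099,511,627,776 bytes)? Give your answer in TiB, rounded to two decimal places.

12 TB × 1,000,000,000,000 bytes/TB = 12,000,000,000,000 bytes
1 TiB = 2^40 bytes = 1,099,511,627,776 bytes
12,000,000,000,000 / 1,099,511,627,776 = 10.91 TiB

10.91 TiB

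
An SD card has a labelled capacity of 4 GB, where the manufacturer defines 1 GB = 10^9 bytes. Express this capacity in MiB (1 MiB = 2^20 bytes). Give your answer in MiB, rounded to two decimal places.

3,814.70 MiB

4 GB = 4 × 10^9 bytes = 4,000,000,000 bytes
1 MiB = 2^20 bytes = 1,048,576 bytes
4,000,000,000 / 1,048,576 = 3,814.70 MiB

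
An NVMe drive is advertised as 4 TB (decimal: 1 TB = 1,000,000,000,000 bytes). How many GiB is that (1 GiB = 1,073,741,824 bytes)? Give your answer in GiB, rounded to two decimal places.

3,725.29 GiB

4 TB = 4 × 10^12 bytes = 4,000,000,000,000 bytes
1 GiB = 1,073,741,824 bytes
4,000,000,000,000 / 1,073,741,824 = 3,725.29 GiB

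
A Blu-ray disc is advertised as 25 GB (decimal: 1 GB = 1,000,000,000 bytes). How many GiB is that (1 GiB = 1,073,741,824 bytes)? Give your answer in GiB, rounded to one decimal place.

23.3 GiB

25 GB = 25 × 10^9 bytes = 25,000,000,000 bytes
1 GiB = 1,073,741,824 bytes
25,000,000,000 / 1,073,741,824 = 23.3 GiB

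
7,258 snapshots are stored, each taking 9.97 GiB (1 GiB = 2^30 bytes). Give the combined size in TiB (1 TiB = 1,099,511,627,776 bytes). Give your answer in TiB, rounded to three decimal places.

Total = 7,258 × 9.97 GiB = 72362.26 GiB
= 72362.26 × 1,073,741,824 bytes = 77,698,385,041,162.24 bytes
1 TiB = 1,099,511,627,776 bytes
77,698,385,041,162.24 / 1,099,511,627,776 = 70.666 TiB

70.666 TiB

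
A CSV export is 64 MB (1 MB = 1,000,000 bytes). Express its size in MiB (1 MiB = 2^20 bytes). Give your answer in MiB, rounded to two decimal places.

61.04 MiB

64 MB × 1,000,000 bytes/MB = 64,000,000 bytes
1 MiB = 1,048,576 bytes
64,000,000 / 1,048,576 = 61.04 MiB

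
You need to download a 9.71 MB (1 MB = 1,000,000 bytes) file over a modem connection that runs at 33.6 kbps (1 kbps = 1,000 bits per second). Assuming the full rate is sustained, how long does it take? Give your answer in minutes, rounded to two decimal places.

38.53 minutes

9.71 MB = 9,710,000 bytes = 77,680,000 bits
33.6 kbps = 33,600 bits/s
time = 77,680,000 / 33,600 = 2,311.905 s
2,311.905 s / 60 = 38.53 minutes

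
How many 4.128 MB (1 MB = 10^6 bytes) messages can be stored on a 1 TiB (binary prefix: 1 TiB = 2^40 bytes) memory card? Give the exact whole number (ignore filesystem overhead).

266,354

Capacity: 1 TiB = 1,099,511,627,776 bytes
Per item: 4.128 MB = 4,128,000 bytes
⌊1,099,511,627,776 / 4,128,000⌋ = 266,354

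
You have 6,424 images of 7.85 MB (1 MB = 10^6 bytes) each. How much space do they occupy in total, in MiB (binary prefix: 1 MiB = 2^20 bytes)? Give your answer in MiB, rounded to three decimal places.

Total = 6,424 × 7.85 MB = 50428.4 MB
= 50428.4 × 1,000,000 bytes = 50,428,400,000 bytes
1 MiB = 1,048,576 bytes
50,428,400,000 / 1,048,576 = 48,092.270 MiB

48,092.270 MiB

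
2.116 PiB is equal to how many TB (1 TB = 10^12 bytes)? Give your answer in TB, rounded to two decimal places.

2,382.40 TB

2.116 PiB × 1,125,899,906,842,624 bytes/PiB = 2,382,404,202,878,992.384 bytes
1 TB = 10^12 bytes = 1,000,000,000,000 bytes
2,382,404,202,878,992.384 / 1,000,000,000,000 = 2,382.40 TB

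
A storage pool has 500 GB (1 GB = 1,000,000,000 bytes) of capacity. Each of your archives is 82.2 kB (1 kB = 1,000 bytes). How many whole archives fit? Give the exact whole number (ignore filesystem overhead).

Capacity: 500 GB = 500,000,000,000 bytes
Per item: 82.2 kB = 82,200 bytes
⌊500,000,000,000 / 82,200⌋ = 6,082,725

6,082,725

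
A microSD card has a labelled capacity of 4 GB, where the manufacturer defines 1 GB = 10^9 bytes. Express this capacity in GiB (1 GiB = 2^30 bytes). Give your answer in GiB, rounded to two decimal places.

4 GB = 4 × 10^9 bytes = 4,000,000,000 bytes
1 GiB = 2^30 bytes = 1,073,741,824 bytes
4,000,000,000 / 1,073,741,824 = 3.73 GiB

3.73 GiB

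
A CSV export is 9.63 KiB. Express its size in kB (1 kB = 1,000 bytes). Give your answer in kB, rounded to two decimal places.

9.86 kB

9.63 KiB = 9.63 × 2^10 bytes = 9,861.12 bytes
1 kB = 10^3 bytes = 1,000 bytes
9,861.12 / 1,000 = 9.86 kB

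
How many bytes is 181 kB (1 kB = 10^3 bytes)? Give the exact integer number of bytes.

181,000 bytes

181 × 1,000 = 181,000 bytes  (1 kB = 10^3 bytes)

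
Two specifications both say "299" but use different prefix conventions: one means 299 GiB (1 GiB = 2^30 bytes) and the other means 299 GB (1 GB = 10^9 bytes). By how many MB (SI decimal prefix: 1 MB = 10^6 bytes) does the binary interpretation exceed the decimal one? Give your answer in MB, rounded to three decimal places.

299 GiB = 299 × 1,073,741,824 = 321,048,805,376 bytes
299 GB = 299 × 1,000,000,000 = 299,000,000,000 bytes
difference = 22,048,805,376 bytes
22,048,805,376 / 1,000,000 = 22,048.805 MB

22,048.805 MB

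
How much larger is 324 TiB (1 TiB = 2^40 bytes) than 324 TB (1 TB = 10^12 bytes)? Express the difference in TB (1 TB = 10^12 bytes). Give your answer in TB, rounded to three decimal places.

32.242 TB

324 TiB = 324 × 1,099,511,627,776 = 356,241,767,399,424 bytes
324 TB = 324 × 1,000,000,000,000 = 324,000,000,000,000 bytes
difference = 32,241,767,399,424 bytes
32,241,767,399,424 / 1,000,000,000,000 = 32.242 TB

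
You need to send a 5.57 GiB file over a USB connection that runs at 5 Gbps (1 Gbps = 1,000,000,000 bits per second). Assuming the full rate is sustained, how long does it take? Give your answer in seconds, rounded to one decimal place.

5.57 GiB = 5,980,741,959.68 bytes = 47,845,935,677.44 bits
5 Gbps = 5,000,000,000 bits/s
time = 47,845,935,677.44 / 5,000,000,000 = 9.6 s

9.6 seconds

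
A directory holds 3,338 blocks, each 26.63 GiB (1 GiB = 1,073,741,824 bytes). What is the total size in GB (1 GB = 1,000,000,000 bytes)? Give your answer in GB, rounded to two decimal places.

Total = 3,338 × 26.63 GiB = 88890.94 GiB
= 88890.94 × 1,073,741,824 bytes = 95,445,920,052,674.56 bytes
1 GB = 1,000,000,000 bytes
95,445,920,052,674.56 / 1,000,000,000 = 95,445.92 GB

95,445.92 GB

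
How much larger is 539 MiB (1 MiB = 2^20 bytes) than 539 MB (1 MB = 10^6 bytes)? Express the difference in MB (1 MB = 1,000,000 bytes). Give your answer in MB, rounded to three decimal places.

26.182 MB

539 MiB = 539 × 1,048,576 = 565,182,464 bytes
539 MB = 539 × 1,000,000 = 539,000,000 bytes
difference = 26,182,464 bytes
26,182,464 / 1,000,000 = 26.182 MB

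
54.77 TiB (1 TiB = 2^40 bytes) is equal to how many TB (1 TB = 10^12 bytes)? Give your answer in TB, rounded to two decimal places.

60.22 TB

54.77 TiB × 1,099,511,627,776 bytes/TiB = 60,220,251,853,291.52 bytes
1 TB = 10^12 bytes = 1,000,000,000,000 bytes
60,220,251,853,291.52 / 1,000,000,000,000 = 60.22 TB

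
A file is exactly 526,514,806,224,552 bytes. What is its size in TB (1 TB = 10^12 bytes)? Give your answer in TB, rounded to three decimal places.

526.515 TB

526,514,806,224,552 bytes given.
1 TB = 1,000,000,000,000 bytes
526,514,806,224,552 / 1,000,000,000,000 = 526.515 TB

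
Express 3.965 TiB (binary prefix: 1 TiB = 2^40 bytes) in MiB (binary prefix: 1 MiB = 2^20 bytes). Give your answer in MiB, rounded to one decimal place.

4,157,603.8 MiB

3.965 TiB = 3.965 × 2^40 bytes = 4,359,563,604,131.84 bytes
1 MiB = 2^20 bytes = 1,048,576 bytes
4,359,563,604,131.84 / 1,048,576 = 4,157,603.8 MiB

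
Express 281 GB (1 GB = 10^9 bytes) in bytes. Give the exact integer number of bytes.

281 × 1,000,000,000 = 281,000,000,000 bytes  (1 GB = 10^9 bytes)

281,000,000,000 bytes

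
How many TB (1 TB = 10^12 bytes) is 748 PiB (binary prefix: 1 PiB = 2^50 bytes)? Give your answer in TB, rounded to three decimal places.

842,173.130 TB

748 PiB × 1,125,899,906,842,624 bytes/PiB = 842,173,130,318,282,752 bytes
1 TB = 1,000,000,000,000 bytes
842,173,130,318,282,752 / 1,000,000,000,000 = 842,173.130 TB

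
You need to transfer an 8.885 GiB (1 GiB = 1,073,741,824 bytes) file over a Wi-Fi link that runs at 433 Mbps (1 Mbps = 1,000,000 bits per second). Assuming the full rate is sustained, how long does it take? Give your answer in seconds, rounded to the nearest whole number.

176 seconds

8.885 GiB = 9,540,196,106.24 bytes = 76,321,568,849.92 bits
433 Mbps = 433,000,000 bits/s
time = 76,321,568,849.92 / 433,000,000 = 176 s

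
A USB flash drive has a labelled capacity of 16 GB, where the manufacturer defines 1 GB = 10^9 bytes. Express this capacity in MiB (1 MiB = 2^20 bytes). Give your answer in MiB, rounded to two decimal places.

16 GB = 16 × 10^9 bytes = 16,000,000,000 bytes
1 MiB = 1,048,576 bytes
16,000,000,000 / 1,048,576 = 15,258.79 MiB

15,258.79 MiB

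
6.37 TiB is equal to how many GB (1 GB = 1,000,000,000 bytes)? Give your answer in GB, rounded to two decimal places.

6.37 TiB = 6.37 × 2^40 bytes = 7,003,889,068,933.12 bytes
1 GB = 10^9 bytes = 1,000,000,000 bytes
7,003,889,068,933.12 / 1,000,000,000 = 7,003.89 GB

7,003.89 GB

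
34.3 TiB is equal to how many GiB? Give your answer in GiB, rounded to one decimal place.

35,123.2 GiB

34.3 TiB × 1,099,511,627,776 bytes/TiB = 37,713,248,832,716.8 bytes
1 GiB = 1,073,741,824 bytes
37,713,248,832,716.8 / 1,073,741,824 = 35,123.2 GiB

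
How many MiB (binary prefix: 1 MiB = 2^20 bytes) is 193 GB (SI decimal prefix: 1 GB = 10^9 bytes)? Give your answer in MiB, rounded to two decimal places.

193 GB = 193 × 10^9 bytes = 193,000,000,000 bytes
1 MiB = 1,048,576 bytes
193,000,000,000 / 1,048,576 = 184,059.14 MiB

184,059.14 MiB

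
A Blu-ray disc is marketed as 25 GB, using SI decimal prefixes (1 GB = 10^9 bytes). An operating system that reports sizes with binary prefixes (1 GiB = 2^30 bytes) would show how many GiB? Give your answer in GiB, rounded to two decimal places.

25 GB = 25 × 10^9 bytes = 25,000,000,000 bytes
1 GiB = 1,073,741,824 bytes
25,000,000,000 / 1,073,741,824 = 23.28 GiB

23.28 GiB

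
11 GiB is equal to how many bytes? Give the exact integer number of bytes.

11,811,160,064 bytes

11 × 1,073,741,824 = 11,811,160,064 bytes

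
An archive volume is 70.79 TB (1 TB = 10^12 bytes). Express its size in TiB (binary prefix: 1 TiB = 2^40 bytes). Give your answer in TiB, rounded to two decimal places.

70.79 TB = 70.79 × 10^12 bytes = 70,790,000,000,000 bytes
1 TiB = 2^40 bytes = 1,099,511,627,776 bytes
70,790,000,000,000 / 1,099,511,627,776 = 64.38 TiB

64.38 TiB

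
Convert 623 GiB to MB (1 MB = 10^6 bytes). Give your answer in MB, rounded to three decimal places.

623 GiB = 623 × 2^30 bytes = 668,941,156,352 bytes
1 MB = 10^6 bytes = 1,000,000 bytes
668,941,156,352 / 1,000,000 = 668,941.156 MB

668,941.156 MB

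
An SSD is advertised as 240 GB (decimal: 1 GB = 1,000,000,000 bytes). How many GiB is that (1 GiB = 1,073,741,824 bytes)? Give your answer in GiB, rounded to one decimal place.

240 GB × 1,000,000,000 bytes/GB = 240,000,000,000 bytes
1 GiB = 2^30 bytes = 1,073,741,824 bytes
240,000,000,000 / 1,073,741,824 = 223.5 GiB

223.5 GiB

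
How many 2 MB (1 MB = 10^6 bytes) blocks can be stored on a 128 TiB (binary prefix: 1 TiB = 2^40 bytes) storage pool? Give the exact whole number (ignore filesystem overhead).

70,368,744

Capacity: 128 TiB = 140,737,488,355,328 bytes
Per item: 2 MB = 2,000,000 bytes
⌊140,737,488,355,328 / 2,000,000⌋ = 70,368,744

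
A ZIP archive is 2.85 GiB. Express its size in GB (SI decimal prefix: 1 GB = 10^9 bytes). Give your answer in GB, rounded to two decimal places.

2.85 GiB = 2.85 × 2^30 bytes = 3,060,164,198.4 bytes
1 GB = 1,000,000,000 bytes
3,060,164,198.4 / 1,000,000,000 = 3.06 GB

3.06 GB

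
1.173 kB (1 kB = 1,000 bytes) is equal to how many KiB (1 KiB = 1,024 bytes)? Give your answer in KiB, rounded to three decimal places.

1.173 kB = 1.173 × 10^3 bytes = 1,173 bytes
1 KiB = 1,024 bytes
1,173 / 1,024 = 1.146 KiB

1.146 KiB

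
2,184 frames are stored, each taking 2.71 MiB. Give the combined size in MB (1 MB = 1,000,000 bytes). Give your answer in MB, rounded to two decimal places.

6,206.14 MB

Total = 2,184 × 2.71 MiB = 5918.64 MiB
= 5918.64 × 1,048,576 bytes = 6,206,143,856.64 bytes
1 MB = 1,000,000 bytes
6,206,143,856.64 / 1,000,000 = 6,206.14 MB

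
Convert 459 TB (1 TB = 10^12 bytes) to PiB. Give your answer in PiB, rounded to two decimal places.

459 TB = 459 × 10^12 bytes = 459,000,000,000,000 bytes
1 PiB = 1,125,899,906,842,624 bytes
459,000,000,000,000 / 1,125,899,906,842,624 = 0.41 PiB

0.41 PiB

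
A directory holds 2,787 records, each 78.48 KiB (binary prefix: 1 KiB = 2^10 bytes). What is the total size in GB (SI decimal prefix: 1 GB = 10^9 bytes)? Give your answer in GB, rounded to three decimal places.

0.224 GB

Total = 2,787 × 78.48 KiB = 218723.76 KiB
= 218723.76 × 1,024 bytes = 223,973,130.24 bytes
1 GB = 1,000,000,000 bytes
223,973,130.24 / 1,000,000,000 = 0.224 GB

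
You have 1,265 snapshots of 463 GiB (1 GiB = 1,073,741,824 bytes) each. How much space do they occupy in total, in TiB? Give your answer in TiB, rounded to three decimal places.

Total = 1,265 × 463 GiB = 585,695 GiB
= 585,695 × 1,073,741,824 bytes = 628,885,217,607,680 bytes
1 TiB = 1,099,511,627,776 bytes
628,885,217,607,680 / 1,099,511,627,776 = 571.968 TiB

571.968 TiB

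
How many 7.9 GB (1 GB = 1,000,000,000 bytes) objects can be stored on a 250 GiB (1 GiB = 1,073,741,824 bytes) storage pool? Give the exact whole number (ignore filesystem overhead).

Capacity: 250 GiB = 268,435,456,000 bytes
Per item: 7.9 GB = 7,900,000,000 bytes
⌊268,435,456,000 / 7,900,000,000⌋ = 33

33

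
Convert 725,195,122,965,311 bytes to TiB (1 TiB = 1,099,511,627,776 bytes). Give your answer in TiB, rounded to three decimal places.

659.561 TiB

725,195,122,965,311 bytes given.
1 TiB = 2^40 bytes = 1,099,511,627,776 bytes
725,195,122,965,311 / 1,099,511,627,776 = 659.561 TiB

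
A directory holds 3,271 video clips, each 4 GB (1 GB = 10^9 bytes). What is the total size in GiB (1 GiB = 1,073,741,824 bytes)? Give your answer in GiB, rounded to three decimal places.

Total = 3,271 × 4 GB = 13,084 GB
= 13,084 × 1,000,000,000 bytes = 13,084,000,000,000 bytes
1 GiB = 1,073,741,824 bytes
13,084,000,000,000 / 1,073,741,824 = 12,185.425 GiB

12,185.425 GiB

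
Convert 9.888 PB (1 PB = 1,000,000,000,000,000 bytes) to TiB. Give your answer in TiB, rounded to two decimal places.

9.888 PB × 1,000,000,000,000,000 bytes/PB = 9,888,000,000,000,000 bytes
1 TiB = 1,099,511,627,776 bytes
9,888,000,000,000,000 / 1,099,511,627,776 = 8,993.08 TiB

8,993.08 TiB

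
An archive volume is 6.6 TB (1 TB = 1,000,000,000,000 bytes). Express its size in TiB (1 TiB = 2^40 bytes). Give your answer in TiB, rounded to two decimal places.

6.6 TB = 6.6 × 10^12 bytes = 6,600,000,000,000 bytes
1 TiB = 1,099,511,627,776 bytes
6,600,000,000,000 / 1,099,511,627,776 = 6.00 TiB

6.00 TiB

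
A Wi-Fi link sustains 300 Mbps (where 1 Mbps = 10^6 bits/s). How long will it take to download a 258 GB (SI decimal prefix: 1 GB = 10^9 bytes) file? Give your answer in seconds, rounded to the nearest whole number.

6,880 seconds

258 GB = 258,000,000,000 bytes = 2,064,000,000,000 bits
300 Mbps = 300,000,000 bits/s
time = 2,064,000,000,000 / 300,000,000 = 6,880 s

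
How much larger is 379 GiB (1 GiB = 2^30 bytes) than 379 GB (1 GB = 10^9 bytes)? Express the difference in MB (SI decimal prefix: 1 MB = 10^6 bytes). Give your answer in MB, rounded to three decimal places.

27,948.151 MB

379 GiB = 379 × 1,073,741,824 = 406,948,151,296 bytes
379 GB = 379 × 1,000,000,000 = 379,000,000,000 bytes
difference = 27,948,151,296 bytes
27,948,151,296 / 1,000,000 = 27,948.151 MB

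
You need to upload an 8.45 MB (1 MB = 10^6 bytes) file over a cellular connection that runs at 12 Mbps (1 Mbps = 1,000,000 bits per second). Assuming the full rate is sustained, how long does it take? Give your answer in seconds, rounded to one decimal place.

5.6 seconds

8.45 MB = 8,450,000 bytes = 67,600,000 bits
12 Mbps = 12,000,000 bits/s
time = 67,600,000 / 12,000,000 = 5.6 s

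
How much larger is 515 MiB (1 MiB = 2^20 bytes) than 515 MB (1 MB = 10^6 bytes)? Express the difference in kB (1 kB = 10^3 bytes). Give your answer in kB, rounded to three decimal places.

25,016.640 kB

515 MiB = 515 × 1,048,576 = 540,016,640 bytes
515 MB = 515 × 1,000,000 = 515,000,000 bytes
difference = 25,016,640 bytes
25,016,640 / 1,000 = 25,016.640 kB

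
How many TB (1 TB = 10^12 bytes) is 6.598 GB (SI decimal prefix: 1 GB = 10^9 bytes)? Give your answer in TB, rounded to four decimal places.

0.0066 TB

6.598 GB = 6.598 × 10^9 bytes = 6,598,000,000 bytes
1 TB = 10^12 bytes = 1,000,000,000,000 bytes
6,598,000,000 / 1,000,000,000,000 = 0.0066 TB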